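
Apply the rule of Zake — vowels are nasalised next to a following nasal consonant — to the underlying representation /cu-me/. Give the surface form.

[cũme]

The vowel /u/ is adjacent to the following nasal /m/, so it acquires [+nasal] and surfaces as [ũ].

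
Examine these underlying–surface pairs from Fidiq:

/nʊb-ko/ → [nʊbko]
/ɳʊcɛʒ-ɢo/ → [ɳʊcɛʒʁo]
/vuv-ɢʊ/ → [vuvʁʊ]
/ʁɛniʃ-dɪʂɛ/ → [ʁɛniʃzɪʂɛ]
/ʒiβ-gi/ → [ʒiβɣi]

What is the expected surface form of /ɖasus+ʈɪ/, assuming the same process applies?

The data show progressive manner assimilation: /ɢ/ → [ʁ] after /ʒ/; /ɢ/ → [ʁ] after /v/; /d/ → [z] after /ʃ/; /g/ → [ɣ] after /β/. In each pair only manner changes, matching the preceding consonant, while place and voice stay constant.
No alternation appears in [nʊbko]: there the adjacent consonants already agree in manner (/k/ and /b/ are both stops), so this form is consistent with the same rule.
The rule targets /ʈ/ (voiceless retroflex stop), which sits after the trigger /s/ (fricative).
A voiceless retroflex fricative is [ʂ], so the surface segment is [ʂ].

[ɖasusʂɪ]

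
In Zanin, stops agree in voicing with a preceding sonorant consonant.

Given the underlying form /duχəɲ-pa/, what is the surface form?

[duχəɲba]

/p/ is a voiceless bilabial stop. The preceding trigger /ɲ/ is voiced, so /p/ must become voiced as well.
The voiced bilabial stop is [b], so /p/ → [b].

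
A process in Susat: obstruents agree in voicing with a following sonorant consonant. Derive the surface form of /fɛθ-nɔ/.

[fɛðnɔ]

/θ/ is a voiceless dental fricative. The following trigger /n/ is voiced, so /θ/ must become voiced as well.
The voiced dental fricative is [ð], so /θ/ → [ð].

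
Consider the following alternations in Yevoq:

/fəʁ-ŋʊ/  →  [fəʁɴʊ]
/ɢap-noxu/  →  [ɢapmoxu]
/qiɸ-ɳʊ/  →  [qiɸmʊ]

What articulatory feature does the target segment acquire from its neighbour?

The segment that alternates is /ŋ/, which surfaces as [ɴ] when adjacent to /ʁ/.
The change velar → uvular matches the place of the preceding /ʁ/, identifying this as place assimilation.
The same holds elsewhere in the data: /n/ → [m] after /p/ (alveolar → bilabial, matching bilabial); /ɳ/ → [m] after /ɸ/ (retroflex → bilabial, matching bilabial) — only place changes, and always toward the preceding segment.

place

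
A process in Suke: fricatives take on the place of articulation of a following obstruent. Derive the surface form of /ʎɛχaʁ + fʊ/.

[ʎɛχavfʊ]

The rule targets /ʁ/ (voiced uvular fricative), which sits before the trigger /f/ (labiodental).
A voiced labiodental fricative is [v], so the surface segment is [v].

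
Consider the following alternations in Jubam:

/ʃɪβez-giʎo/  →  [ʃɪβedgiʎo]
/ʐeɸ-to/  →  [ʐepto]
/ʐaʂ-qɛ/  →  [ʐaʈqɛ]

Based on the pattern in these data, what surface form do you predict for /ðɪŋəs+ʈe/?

The data show regressive manner assimilation: /z/ → [d] before /g/; /ɸ/ → [p] before /t/; /ʂ/ → [ʈ] before /q/. In each pair only manner changes, matching the following consonant, while place and voice stay constant.
/s/ is a voiceless alveolar fricative. The following trigger /ʈ/ is a stop, so /s/ must become a stop as well.
Changing only its manner to stop gives [t] — the voiceless alveolar stop.

[ðɪŋətʈe]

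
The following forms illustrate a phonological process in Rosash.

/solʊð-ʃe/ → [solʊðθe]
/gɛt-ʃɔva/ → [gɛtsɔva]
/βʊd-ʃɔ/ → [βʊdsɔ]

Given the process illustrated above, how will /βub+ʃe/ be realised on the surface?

The data show progressive place assimilation: /ʃ/ → [θ] after /ð/; /ʃ/ → [s] after /t/; /ʃ/ → [s] after /d/. In each pair only place changes, matching the preceding consonant, while manner and voice stay constant.
The rule targets /ʃ/ (voiceless postalveolar fricative), which sits after the trigger /b/ (bilabial).
The voiceless bilabial fricative is [ɸ], so /ʃ/ → [ɸ].

[βubɸe]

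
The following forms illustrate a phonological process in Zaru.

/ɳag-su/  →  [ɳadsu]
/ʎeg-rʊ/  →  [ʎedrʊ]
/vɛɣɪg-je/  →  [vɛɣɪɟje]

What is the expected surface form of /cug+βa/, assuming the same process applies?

The data show regressive place assimilation: /g/ → [d] before /s/; /g/ → [d] before /r/; /g/ → [ɟ] before /j/. In each pair only place changes, matching the following consonant, while manner and voice stay constant.
/g/ is a voiced velar stop. The following trigger /β/ is bilabial, so /g/ must become bilabial as well.
A voiced bilabial stop is [b], so the surface segment is [b].

[cubβa]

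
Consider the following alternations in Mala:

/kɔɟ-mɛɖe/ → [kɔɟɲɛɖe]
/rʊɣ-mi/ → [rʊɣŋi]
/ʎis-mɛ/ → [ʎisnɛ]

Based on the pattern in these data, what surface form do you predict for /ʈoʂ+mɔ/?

[ʈoʂɳɔ]

The data show progressive place assimilation: /m/ → [ɲ] after /ɟ/; /m/ → [ŋ] after /ɣ/; /m/ → [n] after /s/. In each pair only place changes, matching the preceding consonant, while manner and voice stay constant.
/m/ is a voiced bilabial nasal. The preceding trigger /ʂ/ is retroflex, so /m/ must become retroflex as well.
Changing only its place to retroflex gives [ɳ] — the voiced retroflex nasal.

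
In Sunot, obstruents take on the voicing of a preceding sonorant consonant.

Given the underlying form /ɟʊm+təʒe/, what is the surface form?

[ɟʊmdəʒe]

/t/ is a voiceless alveolar stop. The preceding trigger /m/ is voiced, so /t/ must become voiced as well.
A voiced alveolar stop is [d], so the surface segment is [d].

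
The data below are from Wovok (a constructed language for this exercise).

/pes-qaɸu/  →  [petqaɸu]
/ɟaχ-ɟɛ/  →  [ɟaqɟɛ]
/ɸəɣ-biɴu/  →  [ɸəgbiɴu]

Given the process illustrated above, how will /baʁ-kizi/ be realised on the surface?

The data show regressive manner assimilation: /s/ → [t] before /q/; /χ/ → [q] before /ɟ/; /ɣ/ → [g] before /b/. In each pair only manner changes, matching the following consonant, while place and voice stay constant.
/ʁ/ is a voiced uvular fricative. The following trigger /k/ is a stop, so /ʁ/ must become a stop as well.
The voiced uvular stop is [ɢ], so /ʁ/ → [ɢ].

[baɢkizi]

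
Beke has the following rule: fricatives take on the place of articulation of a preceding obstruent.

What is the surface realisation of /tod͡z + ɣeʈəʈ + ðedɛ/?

/ɣ/ is a voiced velar fricative. The preceding trigger /d͡z/ is alveolar, so /ɣ/ must become alveolar as well.
The voiced alveolar fricative is [z], so /ɣ/ → [z].
The same rule applies at the second boundary: /ð/ → [ʐ] next to /ʈ/.

[tod͡zzeʈəʈʐedɛ]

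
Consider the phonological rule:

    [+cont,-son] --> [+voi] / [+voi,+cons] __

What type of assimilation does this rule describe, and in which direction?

The structural change is [+voi], and the conditioning segment [+voi,+cons] (a voiced consonant) is itself voiced, so the target comes to share the voicing of its neighbour — voicing assimilation.
Since the environment is written before the underscore, the trigger precedes the target; the direction is progressive.

progressive voicing assimilation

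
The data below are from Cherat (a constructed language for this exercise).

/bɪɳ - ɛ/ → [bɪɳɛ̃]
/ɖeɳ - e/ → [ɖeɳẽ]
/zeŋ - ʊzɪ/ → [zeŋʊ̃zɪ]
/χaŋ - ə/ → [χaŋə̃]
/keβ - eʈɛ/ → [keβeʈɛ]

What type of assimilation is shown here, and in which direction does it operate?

The vowel /ɛ/ surfaces as nasalised [ɛ̃] next to the preceding nasal /ɳ/ — it has acquired the [+nasal] feature of its neighbour.
The other forms show the same pattern: /e/ → [ẽ] after /ɳ/; /ʊ/ → [ʊ̃] after /ŋ/; /ə/ → [ə̃] after /ŋ/ — each time a vowel is nasalised next to a preceding nasal.
No change occurs in [keβeʈɛ] because the vowel at the boundary is adjacent to an oral consonant, not a nasal (/e/ next to /β/).
Because the conditioning nasal is to the left of the vowel that changes, the process is progressive (perseverative).

progressive nasality assimilation (vowel nasalisation)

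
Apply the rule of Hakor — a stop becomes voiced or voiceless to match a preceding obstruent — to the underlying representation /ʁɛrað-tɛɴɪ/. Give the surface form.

/t/ is a voiceless alveolar stop. The preceding trigger /ð/ is voiced, so /t/ must become voiced as well.
The voiced alveolar stop is [d], so /t/ → [d].

[ʁɛraðdɛɴɪ]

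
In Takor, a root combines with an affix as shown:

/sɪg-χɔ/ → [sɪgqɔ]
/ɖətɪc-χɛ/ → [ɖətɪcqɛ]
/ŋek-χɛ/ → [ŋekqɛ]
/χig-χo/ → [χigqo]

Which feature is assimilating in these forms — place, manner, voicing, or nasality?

manner

Comparing underlying and surface forms, /χ/ → [q] is the alternation; the neighbouring /g/ is constant.
/χ/ is a fricative while /g/ is a stop; the output [q] is a stop, matching the trigger — so the feature that spreads is manner.
Checking the remaining alternations: /χ/ → [q] after /c/ (fricative → stop, matching a stop); /χ/ → [q] after /k/ (fricative → stop, matching a stop) — only manner changes, and always toward the preceding segment.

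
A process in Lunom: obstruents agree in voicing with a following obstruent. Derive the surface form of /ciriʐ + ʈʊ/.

The rule targets /ʐ/ (voiced retroflex fricative), which sits before the trigger /ʈ/ (voiceless).
A voiceless retroflex fricative is [ʂ], so the surface segment is [ʂ].

[ciriʂʈʊ]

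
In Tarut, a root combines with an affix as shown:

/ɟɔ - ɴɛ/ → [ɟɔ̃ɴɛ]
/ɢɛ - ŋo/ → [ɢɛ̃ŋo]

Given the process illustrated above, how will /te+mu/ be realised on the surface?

The data show regressive nasality assimilation (vowel nasalisation): /ɔ/ → [ɔ̃] before /ɴ/; /ɛ/ → [ɛ̃] before /ŋ/ — a vowel is nasalised by an immediately following nasal consonant.
/e/ sits next to the nasal /m/ and is therefore nasalised to [ẽ].

[tẽmu]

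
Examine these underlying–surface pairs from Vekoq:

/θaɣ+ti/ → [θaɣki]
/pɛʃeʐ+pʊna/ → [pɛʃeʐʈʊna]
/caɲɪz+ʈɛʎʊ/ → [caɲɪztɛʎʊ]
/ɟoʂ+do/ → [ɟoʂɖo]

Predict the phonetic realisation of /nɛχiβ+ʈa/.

[nɛχiβpa]

The data show progressive place assimilation: /t/ → [k] after /ɣ/; /p/ → [ʈ] after /ʐ/; /ʈ/ → [t] after /z/; /d/ → [ɖ] after /ʂ/. In each pair only place changes, matching the preceding consonant, while manner and voice stay constant.
The rule targets /ʈ/ (voiceless retroflex stop), which sits after the trigger /β/ (bilabial).
The voiceless bilabial stop is [p], so /ʈ/ → [p].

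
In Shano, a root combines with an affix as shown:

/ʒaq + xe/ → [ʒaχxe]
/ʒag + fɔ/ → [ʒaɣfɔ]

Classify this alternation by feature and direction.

Underlying /q/ is realised as [χ] next to /x/; /x/ itself does not change.
The change stop → fricative matches the manner of the following /x/, identifying this as manner assimilation.
Place and voice are unchanged, so the assimilation is partial, not total.
Checking the remaining alternation: /g/ → [ɣ] before /f/ (stop → fricative, matching a fricative) — only manner changes, and always toward the following segment.
The trigger is the following segment, so the direction is regressive (anticipatory).

regressive manner assimilation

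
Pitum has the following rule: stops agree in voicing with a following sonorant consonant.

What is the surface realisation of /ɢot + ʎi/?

The rule targets /t/ (voiceless alveolar stop), which sits before the trigger /ʎ/ (voiced).
The voiced alveolar stop is [d], so /t/ → [d].

[ɢodʎi]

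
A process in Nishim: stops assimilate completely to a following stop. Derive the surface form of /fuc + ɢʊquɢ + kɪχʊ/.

/c/ is the segment targeted by the rule; it sits immediately before /ɢ/, so it assimilates completely and surfaces as [ɢ].
At the second juncture, /ɢ/ likewise becomes [k] adjacent to /k/.

[fuɢɢʊqukkɪχʊ]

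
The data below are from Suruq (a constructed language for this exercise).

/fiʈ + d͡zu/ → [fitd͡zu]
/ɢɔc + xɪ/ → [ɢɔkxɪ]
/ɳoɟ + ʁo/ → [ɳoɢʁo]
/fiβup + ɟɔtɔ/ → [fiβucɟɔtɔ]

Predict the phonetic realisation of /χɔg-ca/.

[χɔɟca]

The data show regressive place assimilation: /ʈ/ → [t] before /d͡z/; /c/ → [k] before /x/; /ɟ/ → [ɢ] before /ʁ/; /p/ → [c] before /ɟ/. In each pair only place changes, matching the following consonant, while manner and voice stay constant.
/g/ is a voiced velar stop. The following trigger /c/ is palatal, so /g/ must become palatal as well.
Changing only its place to palatal gives [ɟ] — the voiced palatal stop.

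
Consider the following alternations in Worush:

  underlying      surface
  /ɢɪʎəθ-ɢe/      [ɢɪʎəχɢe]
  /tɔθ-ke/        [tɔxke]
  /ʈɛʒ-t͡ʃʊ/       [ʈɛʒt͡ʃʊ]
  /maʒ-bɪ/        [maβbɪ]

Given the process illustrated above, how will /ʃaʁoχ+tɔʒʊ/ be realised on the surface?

[ʃaʁostɔʒʊ]

The data show regressive place assimilation: /θ/ → [χ] before /ɢ/; /θ/ → [x] before /k/; /ʒ/ → [β] before /b/. In each pair only place changes, matching the following consonant, while manner and voice stay constant.
No alternation appears in [ʈɛʒt͡ʃʊ]: there the adjacent consonants already agree in place (/ʒ/ and /t͡ʃ/ are both postalveolar), so this form is consistent with the same rule.
/χ/ is a voiceless uvular fricative. The following trigger /t/ is alveolar, so /χ/ must become alveolar as well.
The voiceless alveolar fricative is [s], so /χ/ → [s].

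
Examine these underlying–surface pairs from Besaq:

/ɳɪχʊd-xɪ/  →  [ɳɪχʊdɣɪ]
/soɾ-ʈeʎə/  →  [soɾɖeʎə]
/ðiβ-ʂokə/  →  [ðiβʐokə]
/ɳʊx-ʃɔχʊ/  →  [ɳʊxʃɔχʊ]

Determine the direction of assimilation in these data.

Underlying /x/ is realised as [ɣ] next to /d/; /d/ itself does not change.
The change voiceless → voiced matches the voicing of the preceding /d/, identifying this as voicing assimilation.
Checking the remaining alternations: /ʈ/ → [ɖ] after /ɾ/ (voiceless → voiced, matching voiced); /ʂ/ → [ʐ] after /β/ (voiceless → voiced, matching voiced) — only voicing changes, and always toward the preceding segment.
No alternation appears in [ɳʊxʃɔχʊ]: there the adjacent consonants already agree in voicing (/ʃ/ and /x/ are both voiceless), so this form is consistent with the same rule.
The trigger is the preceding segment, so the direction is progressive (perseverative).

progressive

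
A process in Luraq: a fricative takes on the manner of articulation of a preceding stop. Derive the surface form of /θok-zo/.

[θokdo]

/z/ is a voiced alveolar fricative. The preceding trigger /k/ is a stop, so /z/ must become a stop as well.
A voiced alveolar stop is [d], so the surface segment is [d].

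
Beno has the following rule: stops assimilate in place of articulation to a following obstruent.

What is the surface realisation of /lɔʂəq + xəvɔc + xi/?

/q/ is a voiceless uvular stop. The following trigger /x/ is velar, so /q/ must become velar as well.
The voiceless velar stop is [k], so /q/ → [k].
The same rule applies at the second boundary: /c/ → [k] next to /x/.

[lɔʂəkxəvɔkxi]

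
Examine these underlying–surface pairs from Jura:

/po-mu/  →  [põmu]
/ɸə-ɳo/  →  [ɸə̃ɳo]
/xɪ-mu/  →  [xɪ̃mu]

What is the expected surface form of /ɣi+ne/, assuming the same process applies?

[ɣĩne]

The data show regressive nasality assimilation (vowel nasalisation): /o/ → [õ] before /m/; /ə/ → [ə̃] before /ɳ/; /ɪ/ → [ɪ̃] before /m/ — a vowel is nasalised by an immediately following nasal consonant.
/i/ sits next to the nasal /n/ and is therefore nasalised to [ĩ].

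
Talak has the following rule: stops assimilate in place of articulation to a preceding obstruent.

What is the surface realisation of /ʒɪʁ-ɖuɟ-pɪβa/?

[ʒɪʁɢuɟcɪβa]

/ɖ/ is a voiced retroflex stop. The preceding trigger /ʁ/ is uvular, so /ɖ/ must become uvular as well.
A voiced uvular stop is [ɢ], so the surface segment is [ɢ].
At the second juncture, /p/ likewise becomes [c] adjacent to /ɟ/.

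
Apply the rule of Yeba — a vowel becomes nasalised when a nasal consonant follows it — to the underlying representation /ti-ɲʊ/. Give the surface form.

The vowel /i/ is adjacent to the following nasal /ɲ/, so it acquires [+nasal] and surfaces as [ĩ].

[tĩɲʊ]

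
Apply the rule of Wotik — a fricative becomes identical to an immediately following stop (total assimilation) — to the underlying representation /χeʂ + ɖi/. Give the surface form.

[χeɖɖi]

/ʂ/ is the segment targeted by the rule; it sits immediately before /ɖ/, so it assimilates completely and surfaces as [ɖ].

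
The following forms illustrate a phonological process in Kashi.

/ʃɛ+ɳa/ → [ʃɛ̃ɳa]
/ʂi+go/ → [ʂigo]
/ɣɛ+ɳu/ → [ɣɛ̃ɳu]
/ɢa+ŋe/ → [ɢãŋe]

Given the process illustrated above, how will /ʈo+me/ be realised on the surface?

[ʈõme]

The data show regressive nasality assimilation (vowel nasalisation): /ɛ/ → [ɛ̃] before /ɳ/; /a/ → [ã] before /ŋ/ — a vowel is nasalised by an immediately following nasal consonant.
No change occurs in [ʂigo] because the vowel at the boundary is adjacent to an oral consonant, not a nasal (/i/ next to /g/).
The vowel /o/ is adjacent to the following nasal /m/, so it acquires [+nasal] and surfaces as [õ].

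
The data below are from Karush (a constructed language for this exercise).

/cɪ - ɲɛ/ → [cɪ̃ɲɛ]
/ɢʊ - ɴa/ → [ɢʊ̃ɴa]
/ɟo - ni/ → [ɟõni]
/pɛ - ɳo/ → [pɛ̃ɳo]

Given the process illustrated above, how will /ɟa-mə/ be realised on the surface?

The data show regressive nasality assimilation (vowel nasalisation): /ɪ/ → [ɪ̃] before /ɲ/; /ʊ/ → [ʊ̃] before /ɴ/; /o/ → [õ] before /n/; /ɛ/ → [ɛ̃] before /ɳ/ — a vowel is nasalised by an immediately following nasal consonant.
/a/ sits next to the nasal /m/ and is therefore nasalised to [ã].

[ɟãmə]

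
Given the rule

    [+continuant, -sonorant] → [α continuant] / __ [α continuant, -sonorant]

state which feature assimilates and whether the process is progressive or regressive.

regressive manner assimilation

The shared variable α links the value of [continuant] on the target to that of the neighbouring obstruent. [continuant] distinguishes stops from fricatives — a manner-of-articulation feature — so this is manner assimilation.
The conditioning segment sits to the right of the focus bar, meaning the trigger follows the segment that changes — regressive assimilation.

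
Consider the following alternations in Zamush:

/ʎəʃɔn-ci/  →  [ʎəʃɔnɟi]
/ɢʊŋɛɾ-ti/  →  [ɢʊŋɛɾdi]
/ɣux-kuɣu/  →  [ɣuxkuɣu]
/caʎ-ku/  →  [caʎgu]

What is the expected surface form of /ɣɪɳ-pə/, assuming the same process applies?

The data show progressive voicing assimilation: /c/ → [ɟ] after /n/; /t/ → [d] after /ɾ/; /k/ → [g] after /ʎ/. In each pair only voicing changes, matching the preceding consonant, while place and manner stay constant.
No alternation appears in [ɣuxkuɣu]: there the adjacent consonants already agree in voicing (/k/ and /x/ are both voiceless), so this form is consistent with the same rule.
/p/ is a voiceless bilabial stop. The preceding trigger /ɳ/ is voiced, so /p/ must become voiced as well.
Changing only its voicing to voiced gives [b] — the voiced bilabial stop.

[ɣɪɳbə]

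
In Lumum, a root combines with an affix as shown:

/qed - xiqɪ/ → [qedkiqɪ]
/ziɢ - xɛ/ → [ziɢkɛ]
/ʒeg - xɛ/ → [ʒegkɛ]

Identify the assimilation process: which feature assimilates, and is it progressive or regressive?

progressive manner assimilation

Comparing underlying and surface forms, /x/ → [k] is the alternation; the neighbouring /d/ is constant.
/x/ is a fricative while /d/ is a stop; the output [k] is a stop, matching the trigger — so the feature that spreads is manner.
Place and voice are unchanged, so the assimilation is partial, not total.
The other alternating forms pattern the same way: /x/ → [k] after /ɢ/ (fricative → stop, matching a stop); /x/ → [k] after /g/ (fricative → stop, matching a stop) — only manner changes, and always toward the preceding segment.
The trigger is the preceding segment, so the direction is progressive (perseverative).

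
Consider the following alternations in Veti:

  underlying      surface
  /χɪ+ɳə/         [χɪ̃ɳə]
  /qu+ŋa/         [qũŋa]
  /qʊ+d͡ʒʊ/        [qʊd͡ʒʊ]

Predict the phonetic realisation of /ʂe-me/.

[ʂẽme]

The data show regressive nasality assimilation (vowel nasalisation): /ɪ/ → [ɪ̃] before /ɳ/; /u/ → [ũ] before /ŋ/ — a vowel is nasalised by an immediately following nasal consonant.
No change occurs in [qʊd͡ʒʊ] because the vowel at the boundary is adjacent to an oral consonant, not a nasal (/ʊ/ next to /d͡ʒ/).
/e/ sits next to the nasal /m/ and is therefore nasalised to [ẽ].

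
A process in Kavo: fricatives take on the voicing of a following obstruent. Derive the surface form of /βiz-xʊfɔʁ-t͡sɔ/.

/z/ is a voiced alveolar fricative. The following trigger /x/ is voiceless, so /z/ must become voiceless as well.
Changing only its voicing to voiceless gives [s] — the voiceless alveolar fricative.
At the second juncture, /ʁ/ likewise becomes [χ] adjacent to /t͡s/.

[βisxʊfɔχt͡sɔ]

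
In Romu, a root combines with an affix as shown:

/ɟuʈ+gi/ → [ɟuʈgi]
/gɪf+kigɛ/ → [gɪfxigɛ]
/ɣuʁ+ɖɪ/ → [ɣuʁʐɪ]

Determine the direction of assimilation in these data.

progressive

The segment that alternates is /k/, which surfaces as [x] when adjacent to /f/.
The change stop → fricative matches the manner of the preceding /f/, identifying this as manner assimilation.
The same holds elsewhere in the data: /ɖ/ → [ʐ] after /ʁ/ (stop → fricative, matching a fricative) — only manner changes, and always toward the preceding segment.
Nothing changes in [ɟuʈgi]: there the adjacent consonants already agree in manner (/g/ and /ʈ/ are both stops), so this form is consistent with the same rule.
Since the segment that changes follows the conditioning segment, the assimilation is progressive.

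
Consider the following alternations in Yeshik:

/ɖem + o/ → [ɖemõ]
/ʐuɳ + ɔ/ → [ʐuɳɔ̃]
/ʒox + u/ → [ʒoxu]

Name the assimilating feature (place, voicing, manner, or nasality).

The vowel /o/ surfaces as nasalised [õ] next to the preceding nasal /m/ — it has acquired the [+nasal] feature of its neighbour.
The other form shows the same pattern: /ɔ/ → [ɔ̃] after /ɳ/ — each time a vowel is nasalised next to a preceding nasal.
No change occurs in [ʒoxu] because the vowel at the boundary is adjacent to an oral consonant, not a nasal (/u/ next to /x/).

nasality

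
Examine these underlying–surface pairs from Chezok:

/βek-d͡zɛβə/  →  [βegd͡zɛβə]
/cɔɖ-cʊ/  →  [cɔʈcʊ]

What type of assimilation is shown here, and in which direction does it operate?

regressive voicing assimilation

Comparing underlying and surface forms, /k/ → [g] is the alternation; the neighbouring /d͡z/ is constant.
/k/ is voiceless while /d͡z/ is voiced; the output [g] is voiced, matching the trigger — so the feature that spreads is voicing.
Place and manner are unchanged, so the assimilation is partial, not total.
The other alternating form patterns the same way: /ɖ/ → [ʈ] before /c/ (voiced → voiceless, matching voiceless) — only voicing changes, and always toward the following segment.
The trigger is the following segment, so the direction is regressive (anticipatory).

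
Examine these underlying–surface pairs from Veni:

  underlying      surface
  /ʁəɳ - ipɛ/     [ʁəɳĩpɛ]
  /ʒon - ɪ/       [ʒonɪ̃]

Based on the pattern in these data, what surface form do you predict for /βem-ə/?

The data show progressive nasality assimilation (vowel nasalisation): /i/ → [ĩ] after /ɳ/; /ɪ/ → [ɪ̃] after /n/ — a vowel is nasalised by an immediately preceding nasal consonant.
/ə/ sits next to the nasal /m/ and is therefore nasalised to [ə̃].

[βemə̃]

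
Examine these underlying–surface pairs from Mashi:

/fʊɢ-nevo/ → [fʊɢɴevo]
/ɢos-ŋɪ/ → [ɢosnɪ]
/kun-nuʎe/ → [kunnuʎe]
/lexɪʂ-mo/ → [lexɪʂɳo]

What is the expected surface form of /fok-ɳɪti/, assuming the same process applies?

The data show progressive place assimilation: /n/ → [ɴ] after /ɢ/; /ŋ/ → [n] after /s/; /m/ → [ɳ] after /ʂ/. In each pair only place changes, matching the preceding consonant, while manner and voice stay constant.
Nothing changes in [kunnuʎe]: there the adjacent consonants already agree in place (/n/ and /n/ are both alveolar), so this form is consistent with the same rule.
The rule targets /ɳ/ (voiced retroflex nasal), which sits after the trigger /k/ (velar).
A voiced velar nasal is [ŋ], so the surface segment is [ŋ].

[fokŋɪti]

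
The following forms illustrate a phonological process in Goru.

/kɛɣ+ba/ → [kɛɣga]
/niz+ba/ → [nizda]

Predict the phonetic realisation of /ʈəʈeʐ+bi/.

[ʈəʈeʐɖi]

The data show progressive place assimilation: /b/ → [g] after /ɣ/; /b/ → [d] after /z/. In each pair only place changes, matching the preceding consonant, while manner and voice stay constant.
The rule targets /b/ (voiced bilabial stop), which sits after the trigger /ʐ/ (retroflex).
Changing only its place to retroflex gives [ɖ] — the voiced retroflex stop.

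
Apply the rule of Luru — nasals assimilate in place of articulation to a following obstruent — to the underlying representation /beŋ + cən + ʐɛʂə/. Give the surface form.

The rule targets /ŋ/ (voiced velar nasal), which sits before the trigger /c/ (palatal).
The voiced palatal nasal is [ɲ], so /ŋ/ → [ɲ].
The same rule applies at the second boundary: /n/ → [ɳ] next to /ʐ/.

[beɲcəɳʐɛʂə]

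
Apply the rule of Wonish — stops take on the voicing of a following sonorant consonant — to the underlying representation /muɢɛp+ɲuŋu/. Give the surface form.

The rule targets /p/ (voiceless bilabial stop), which sits before the trigger /ɲ/ (voiced).
A voiced bilabial stop is [b], so the surface segment is [b].

[muɢɛbɲuŋu]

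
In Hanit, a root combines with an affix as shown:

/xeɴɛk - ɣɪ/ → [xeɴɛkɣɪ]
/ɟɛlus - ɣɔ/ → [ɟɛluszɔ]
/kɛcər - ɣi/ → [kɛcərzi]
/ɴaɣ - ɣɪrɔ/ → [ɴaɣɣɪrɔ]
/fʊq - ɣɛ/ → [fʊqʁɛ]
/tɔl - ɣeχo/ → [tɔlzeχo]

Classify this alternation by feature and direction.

progressive place assimilation

The segment that alternates is /ɣ/, which surfaces as [z] when adjacent to /s/.
/ɣ/ is velar while /s/ is alveolar; the output [z] is alveolar, matching the trigger — so the feature that spreads is place.
Manner and voice are unchanged, so the assimilation is partial, not total.
The other alternating forms pattern the same way: /ɣ/ → [z] after /r/ (velar → alveolar, matching alveolar); /ɣ/ → [ʁ] after /q/ (velar → uvular, matching uvular); /ɣ/ → [z] after /l/ (velar → alveolar, matching alveolar) — only place changes, and always toward the preceding segment.
No alternation appears in [xeɴɛkɣɪ], [ɴaɣɣɪrɔ]: there the adjacent consonants already agree in place (/ɣ/ and /k/ are both velar; /ɣ/ and /ɣ/ are both velar), so these forms are consistent with the same rule.
Since the segment that changes follows the conditioning segment, the assimilation is progressive.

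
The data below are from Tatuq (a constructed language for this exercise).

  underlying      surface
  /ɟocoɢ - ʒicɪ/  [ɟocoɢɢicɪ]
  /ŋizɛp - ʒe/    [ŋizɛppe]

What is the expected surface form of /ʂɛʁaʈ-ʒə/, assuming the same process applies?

The data show progressive total assimilation (/ʒ/ → [ɢ] after /ɢ/; /ʒ/ → [p] after /p/): in every case the target segment becomes identical to its preceding neighbour, copying more than a single feature.
/ʒ/ is the segment targeted by the rule; it sits immediately after /ʈ/, so it assimilates completely and surfaces as [ʈ].

[ʂɛʁaʈʈə]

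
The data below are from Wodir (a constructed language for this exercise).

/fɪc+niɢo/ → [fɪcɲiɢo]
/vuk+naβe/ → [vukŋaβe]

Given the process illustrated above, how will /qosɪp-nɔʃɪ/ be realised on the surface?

The data show progressive place assimilation: /n/ → [ɲ] after /c/; /n/ → [ŋ] after /k/. In each pair only place changes, matching the preceding consonant, while manner and voice stay constant.
/n/ is a voiced alveolar nasal. The preceding trigger /p/ is bilabial, so /n/ must become bilabial as well.
A voiced bilabial nasal is [m], so the surface segment is [m].

[qosɪpmɔʃɪ]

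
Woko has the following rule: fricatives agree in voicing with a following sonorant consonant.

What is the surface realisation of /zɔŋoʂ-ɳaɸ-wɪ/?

[zɔŋoʐɳaβwɪ]

The rule targets /ʂ/ (voiceless retroflex fricative), which sits before the trigger /ɳ/ (voiced).
Changing only its voicing to voiced gives [ʐ] — the voiced retroflex fricative.
The same rule applies at the second boundary: /ɸ/ → [β] next to /w/.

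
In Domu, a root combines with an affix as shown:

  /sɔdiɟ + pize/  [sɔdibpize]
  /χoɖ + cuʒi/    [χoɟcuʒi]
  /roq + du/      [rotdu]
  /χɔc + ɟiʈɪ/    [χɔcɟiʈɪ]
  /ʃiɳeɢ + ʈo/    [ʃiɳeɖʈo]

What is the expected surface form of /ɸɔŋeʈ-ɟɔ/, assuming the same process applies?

[ɸɔŋecɟɔ]

The data show regressive place assimilation: /ɟ/ → [b] before /p/; /ɖ/ → [ɟ] before /c/; /q/ → [t] before /d/; /ɢ/ → [ɖ] before /ʈ/. In each pair only place changes, matching the following consonant, while manner and voice stay constant.
No alternation appears in [χɔcɟiʈɪ]: there the adjacent consonants already agree in place (/c/ and /ɟ/ are both palatal), so this form is consistent with the same rule.
The rule targets /ʈ/ (voiceless retroflex stop), which sits before the trigger /ɟ/ (palatal).
Changing only its place to palatal gives [c] — the voiceless palatal stop.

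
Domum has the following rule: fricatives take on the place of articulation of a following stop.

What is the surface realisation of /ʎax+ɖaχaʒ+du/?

[ʎaʂɖaχazdu]

/x/ is a voiceless velar fricative. The following trigger /ɖ/ is retroflex, so /x/ must become retroflex as well.
Changing only its place to retroflex gives [ʂ] — the voiceless retroflex fricative.
At the second juncture, /ʒ/ likewise becomes [z] adjacent to /d/.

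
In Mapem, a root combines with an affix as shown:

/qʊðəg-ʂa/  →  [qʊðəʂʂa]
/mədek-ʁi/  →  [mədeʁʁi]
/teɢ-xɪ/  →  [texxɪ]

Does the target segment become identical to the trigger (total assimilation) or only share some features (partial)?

Comparing underlying and surface forms, /g/ → [ʂ] is the alternation; the neighbouring /ʂ/ is constant.
The output [ʂ] is identical to the trigger /ʂ/ — every feature (place, manner, voicing) has been copied — so this is total assimilation.
The remaining alternations confirm this: /k/ → [ʁ] before /ʁ/; /ɢ/ → [x] before /x/ — in each case the output is a copy of the following consonant.

total assimilation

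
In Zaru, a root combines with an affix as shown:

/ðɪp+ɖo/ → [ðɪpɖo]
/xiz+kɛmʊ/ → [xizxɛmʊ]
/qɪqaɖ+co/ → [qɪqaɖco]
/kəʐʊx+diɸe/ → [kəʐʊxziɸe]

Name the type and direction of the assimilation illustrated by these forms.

The segment that alternates is /k/, which surfaces as [x] when adjacent to /z/.
/k/ is a stop while /z/ is a fricative; the output [x] is a fricative, matching the trigger — so the feature that spreads is manner.
Place and voice are unchanged, so the assimilation is partial, not total.
The same holds elsewhere in the data: /d/ → [z] after /x/ (stop → fricative, matching a fricative) — only manner changes, and always toward the preceding segment.
No alternation appears in [ðɪpɖo], [qɪqaɖco]: there the adjacent consonants already agree in manner (/ɖ/ and /p/ are both stops; /c/ and /ɖ/ are both stops), so these forms are consistent with the same rule.
Since the segment that changes follows the conditioning segment, the assimilation is progressive.

progressive manner assimilation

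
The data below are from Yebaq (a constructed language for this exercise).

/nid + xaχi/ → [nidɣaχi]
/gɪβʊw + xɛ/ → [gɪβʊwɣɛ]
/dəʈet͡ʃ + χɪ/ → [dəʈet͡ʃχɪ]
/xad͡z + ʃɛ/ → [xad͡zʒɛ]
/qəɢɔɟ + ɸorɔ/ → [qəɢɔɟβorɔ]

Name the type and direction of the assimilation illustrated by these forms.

progressive voicing assimilation

Comparing underlying and surface forms, /x/ → [ɣ] is the alternation; the neighbouring /d/ is constant.
/x/ is voiceless while /d/ is voiced; the output [ɣ] is voiced, matching the trigger — so the feature that spreads is voicing.
Place and manner are unchanged, so the assimilation is partial, not total.
The other alternating forms pattern the same way: /x/ → [ɣ] after /w/ (voiceless → voiced, matching voiced); /ʃ/ → [ʒ] after /d͡z/ (voiceless → voiced, matching voiced); /ɸ/ → [β] after /ɟ/ (voiceless → voiced, matching voiced) — only voicing changes, and always toward the preceding segment.
No alternation appears in [dəʈet͡ʃχɪ]: there the adjacent consonants already agree in voicing (/χ/ and /t͡ʃ/ are both voiceless), so this form is consistent with the same rule.
Since the segment that changes follows the conditioning segment, the assimilation is progressive.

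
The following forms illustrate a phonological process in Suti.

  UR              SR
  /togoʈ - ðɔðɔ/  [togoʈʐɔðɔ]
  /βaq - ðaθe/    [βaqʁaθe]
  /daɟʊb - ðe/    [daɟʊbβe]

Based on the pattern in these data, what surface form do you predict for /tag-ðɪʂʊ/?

[tagɣɪʂʊ]

The data show progressive place assimilation: /ð/ → [ʐ] after /ʈ/; /ð/ → [ʁ] after /q/; /ð/ → [β] after /b/. In each pair only place changes, matching the preceding consonant, while manner and voice stay constant.
The rule targets /ð/ (voiced dental fricative), which sits after the trigger /g/ (velar).
Changing only its place to velar gives [ɣ] — the voiced velar fricative.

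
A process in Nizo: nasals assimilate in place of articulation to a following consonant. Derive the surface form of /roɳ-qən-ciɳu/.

[roɴqəɲciɳu]

The rule targets /ɳ/ (voiced retroflex nasal), which sits before the trigger /q/ (uvular).
The voiced uvular nasal is [ɴ], so /ɳ/ → [ɴ].
At the second juncture, /n/ likewise becomes [ɲ] adjacent to /c/.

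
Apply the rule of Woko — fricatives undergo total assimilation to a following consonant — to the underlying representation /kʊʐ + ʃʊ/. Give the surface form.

/ʐ/ is the segment targeted by the rule; it sits immediately before /ʃ/, so it assimilates completely and surfaces as [ʃ].

[kʊʃʃʊ]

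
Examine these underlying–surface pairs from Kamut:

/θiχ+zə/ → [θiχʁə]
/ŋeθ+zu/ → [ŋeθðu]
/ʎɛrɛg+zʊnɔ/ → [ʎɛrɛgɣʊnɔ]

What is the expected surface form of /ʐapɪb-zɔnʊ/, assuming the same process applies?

[ʐapɪbβɔnʊ]

The data show progressive place assimilation: /z/ → [ʁ] after /χ/; /z/ → [ð] after /θ/; /z/ → [ɣ] after /g/. In each pair only place changes, matching the preceding consonant, while manner and voice stay constant.
/z/ is a voiced alveolar fricative. The preceding trigger /b/ is bilabial, so /z/ must become bilabial as well.
The voiced bilabial fricative is [β], so /z/ → [β].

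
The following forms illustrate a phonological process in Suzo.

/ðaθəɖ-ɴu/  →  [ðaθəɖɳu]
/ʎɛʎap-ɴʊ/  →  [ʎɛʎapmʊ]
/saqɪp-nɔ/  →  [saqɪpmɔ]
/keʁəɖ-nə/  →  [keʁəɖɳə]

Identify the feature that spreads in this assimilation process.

place

Comparing underlying and surface forms, /ɴ/ → [ɳ] is the alternation; the neighbouring /ɖ/ is constant.
The change uvular → retroflex matches the place of the preceding /ɖ/, identifying this as place assimilation.
The other alternating forms pattern the same way: /ɴ/ → [m] after /p/ (uvular → bilabial, matching bilabial); /n/ → [m] after /p/ (alveolar → bilabial, matching bilabial); /n/ → [ɳ] after /ɖ/ (alveolar → retroflex, matching retroflex) — only place changes, and always toward the preceding segment.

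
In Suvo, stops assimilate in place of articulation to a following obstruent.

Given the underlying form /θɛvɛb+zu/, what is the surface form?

[θɛvɛdzu]

/b/ is a voiced bilabial stop. The following trigger /z/ is alveolar, so /b/ must become alveolar as well.
The voiced alveolar stop is [d], so /b/ → [d].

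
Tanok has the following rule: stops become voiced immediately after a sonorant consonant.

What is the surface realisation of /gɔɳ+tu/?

/t/ is a voiceless alveolar stop. The preceding trigger /ɳ/ is voiced, so /t/ must become voiced as well.
The voiced alveolar stop is [d], so /t/ → [d].

[gɔɳdu]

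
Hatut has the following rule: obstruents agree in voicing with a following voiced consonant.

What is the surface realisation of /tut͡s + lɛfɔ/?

The rule targets /t͡s/ (voiceless alveolar affricate), which sits before the trigger /l/ (voiced).
A voiced alveolar affricate is [d͡z], so the surface segment is [d͡z].

[tud͡zlɛfɔ]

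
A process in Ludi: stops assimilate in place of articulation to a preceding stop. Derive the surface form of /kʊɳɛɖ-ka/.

[kʊɳɛɖʈa]

/k/ is a voiceless velar stop. The preceding trigger /ɖ/ is retroflex, so /k/ must become retroflex as well.
The voiceless retroflex stop is [ʈ], so /k/ → [ʈ].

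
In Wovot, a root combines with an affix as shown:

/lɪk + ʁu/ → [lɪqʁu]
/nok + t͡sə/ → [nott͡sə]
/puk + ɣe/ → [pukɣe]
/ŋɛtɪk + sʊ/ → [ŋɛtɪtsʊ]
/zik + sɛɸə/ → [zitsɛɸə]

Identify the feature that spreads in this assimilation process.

place

The segment that alternates is /k/, which surfaces as [q] when adjacent to /ʁ/.
The change velar → uvular matches the place of the following /ʁ/, identifying this as place assimilation.
The other alternating forms pattern the same way: /k/ → [t] before /t͡s/ (velar → alveolar, matching alveolar); /k/ → [t] before /s/ (velar → alveolar, matching alveolar) — only place changes, and always toward the following segment.
Nothing changes in [pukɣe]: there the adjacent consonants already agree in place (/k/ and /ɣ/ are both velar), so this form is consistent with the same rule.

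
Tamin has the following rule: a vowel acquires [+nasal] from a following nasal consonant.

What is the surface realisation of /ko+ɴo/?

[kõɴo]

/o/ sits next to the nasal /ɴ/ and is therefore nasalised to [õ].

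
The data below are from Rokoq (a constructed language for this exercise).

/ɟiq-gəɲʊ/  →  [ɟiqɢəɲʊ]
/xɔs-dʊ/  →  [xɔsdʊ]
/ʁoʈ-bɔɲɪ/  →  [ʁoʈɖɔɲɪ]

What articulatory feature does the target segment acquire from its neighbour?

place

The segment that alternates is /g/, which surfaces as [ɢ] when adjacent to /q/.
/g/ is velar while /q/ is uvular; the output [ɢ] is uvular, matching the trigger — so the feature that spreads is place.
The same holds elsewhere in the data: /b/ → [ɖ] after /ʈ/ (bilabial → retroflex, matching retroflex) — only place changes, and always toward the preceding segment.
Nothing changes in [xɔsdʊ]: there the adjacent consonants already agree in place (/d/ and /s/ are both alveolar), so this form is consistent with the same rule.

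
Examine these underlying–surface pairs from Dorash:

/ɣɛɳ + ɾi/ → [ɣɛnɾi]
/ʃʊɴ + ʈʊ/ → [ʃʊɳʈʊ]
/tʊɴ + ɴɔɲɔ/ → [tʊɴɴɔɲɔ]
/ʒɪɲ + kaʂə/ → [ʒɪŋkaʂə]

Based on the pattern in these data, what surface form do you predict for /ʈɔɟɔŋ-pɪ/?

[ʈɔɟɔmpɪ]

The data show regressive place assimilation: /ɳ/ → [n] before /ɾ/; /ɴ/ → [ɳ] before /ʈ/; /ɲ/ → [ŋ] before /k/. In each pair only place changes, matching the following consonant, while manner and voice stay constant.
Nothing changes in [tʊɴɴɔɲɔ]: there the adjacent consonants already agree in place (/ɴ/ and /ɴ/ are both uvular), so this form is consistent with the same rule.
The rule targets /ŋ/ (voiced velar nasal), which sits before the trigger /p/ (bilabial).
A voiced bilabial nasal is [m], so the surface segment is [m].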